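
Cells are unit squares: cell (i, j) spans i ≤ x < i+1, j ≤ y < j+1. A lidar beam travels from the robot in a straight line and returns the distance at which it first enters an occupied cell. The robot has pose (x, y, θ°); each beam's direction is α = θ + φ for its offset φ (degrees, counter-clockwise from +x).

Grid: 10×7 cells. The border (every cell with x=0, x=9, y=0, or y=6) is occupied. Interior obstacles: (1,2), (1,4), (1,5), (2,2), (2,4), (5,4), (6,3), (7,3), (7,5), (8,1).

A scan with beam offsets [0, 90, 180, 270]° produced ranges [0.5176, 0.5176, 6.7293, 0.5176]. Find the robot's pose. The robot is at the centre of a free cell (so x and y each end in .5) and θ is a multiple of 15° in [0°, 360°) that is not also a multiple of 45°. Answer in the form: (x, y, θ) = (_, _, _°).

Enumerate (i+0.5, j+0.5, θ) over the 30 free cells and 16 admissible headings. For each, cast all 4 beams and compare to the given ranges.
  (3.5, 2.5, 345°): beam 1 = 4.6587 ≠ 0.5176 ✗
  (8.5, 4.5, 30°): beam 1 = 0.5774 ≠ 0.5176 ✗
  (6.5, 2.5, 300°): beam 1 = 1.7321 ≠ 0.5176 ✗
  (7.5, 1.5, 195°): beam 1 = 1.9319 ≠ 0.5176 ✗
  …
  (1.5, 3.5, 165°): r_1=0.5176, r_2=0.5176, r_3=6.7293, r_4=0.5176 — all match ✓
Only this pose fits every beam.

(x, y, θ) = (1.5, 3.5, 165°)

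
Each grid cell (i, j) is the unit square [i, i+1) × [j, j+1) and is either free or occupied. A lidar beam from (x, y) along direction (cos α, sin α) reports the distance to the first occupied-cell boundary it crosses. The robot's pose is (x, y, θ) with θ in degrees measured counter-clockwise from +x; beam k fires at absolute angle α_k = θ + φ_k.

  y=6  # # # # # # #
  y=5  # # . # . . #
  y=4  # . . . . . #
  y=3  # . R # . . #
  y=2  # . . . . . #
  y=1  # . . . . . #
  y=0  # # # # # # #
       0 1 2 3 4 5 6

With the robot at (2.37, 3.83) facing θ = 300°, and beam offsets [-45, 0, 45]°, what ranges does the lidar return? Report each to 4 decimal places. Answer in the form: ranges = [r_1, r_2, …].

beam 1: φ=-45°, α=255°
  direction (-0.2588, -0.9659); cell (2,3); t to first gridline: x 1.4296, y 0.8593 (then +3.8637 / +1.0353)
    (2,2) via y @ 0.8593
    (1,2) via x @ 1.4296
    (1,1) via y @ 1.8946
    (1,0) via y @ 2.9298  # hit
  → r_1 = 2.9298
beam 2: φ=0°, α=300°
  direction (0.5000, -0.8660); cell (2,3); t to first gridline: x 1.2600, y 0.9584 (then +2.0000 / +1.1547)
    (2,2) via y @ 0.9584
    (3,2) via x @ 1.2600
    (3,1) via y @ 2.1131
    (4,1) via x @ 3.2600
    (4,0) via y @ 3.2678  # hit
  → r_2 = 3.2678
beam 3: φ=45°, α=345°
  direction (0.9659, -0.2588); cell (2,3); t to first gridline: x 0.6522, y 3.2069 (then +1.0353 / +3.8637)
    (3,3) via x @ 0.6522  # hit
  → r_3 = 0.6522

ranges = [2.9298, 3.2678, 0.6522]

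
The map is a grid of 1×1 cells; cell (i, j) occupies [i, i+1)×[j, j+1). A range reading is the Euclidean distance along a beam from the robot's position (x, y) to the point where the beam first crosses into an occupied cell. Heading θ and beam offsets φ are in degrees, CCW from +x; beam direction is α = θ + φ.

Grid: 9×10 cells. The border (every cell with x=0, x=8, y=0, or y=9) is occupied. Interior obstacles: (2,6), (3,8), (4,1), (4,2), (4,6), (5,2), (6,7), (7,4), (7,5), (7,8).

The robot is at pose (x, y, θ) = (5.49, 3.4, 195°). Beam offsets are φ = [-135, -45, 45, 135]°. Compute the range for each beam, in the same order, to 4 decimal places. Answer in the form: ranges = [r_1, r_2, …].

beam 1: φ=-135°, α=60°
  cosα=0.5000 sinα=0.8660 | (5,3) | tMaxX 1.0200 tMaxY 0.6928 | tΔX 2.0000 tΔY 1.1547
    t=0.6928 [y] (5,4)
    t=1.0200 [x] (6,4)
    t=1.8475 [y] (6,5)
    t=3.0022 [y] (6,6)
    t=3.0200 [x] (7,6)
    t=4.1569 [y] (7,7)
    t=5.0200 [x] (8,7) — stop
  → r_1 = 5.0200
beam 2: φ=-45°, α=150°
  cosα=-0.8660 sinα=0.5000 | (5,3) | tMaxX 0.5658 tMaxY 1.2000 | tΔX 1.1547 tΔY 2.0000
    t=0.5658 [x] (4,3)
    t=1.2000 [y] (4,4)
    t=1.7205 [x] (3,4)
    t=2.8752 [x] (2,4)
    t=3.2000 [y] (2,5)
    t=4.0299 [x] (1,5)
    t=5.1846 [x] (0,5) — stop
  → r_2 = 5.1846
beam 3: φ=45°, α=240°
  cosα=-0.5000 sinα=-0.8660 | (5,3) | tMaxX 0.9800 tMaxY 0.4619 | tΔX 2.0000 tΔY 1.1547
    t=0.4619 [y] (5,2) — stop
  → r_3 = 0.4619
beam 4: φ=135°, α=330°
  cosα=0.8660 sinα=-0.5000 | (5,3) | tMaxX 0.5889 tMaxY 0.8000 | tΔX 1.1547 tΔY 2.0000
    t=0.5889 [x] (6,3)
    t=0.8000 [y] (6,2)
    t=1.7436 [x] (7,2)
    t=2.8000 [y] (7,1)
    t=2.8983 [x] (8,1) — stop
  → r_4 = 2.8983

ranges = [5.0200, 5.1846, 0.4619, 2.8983]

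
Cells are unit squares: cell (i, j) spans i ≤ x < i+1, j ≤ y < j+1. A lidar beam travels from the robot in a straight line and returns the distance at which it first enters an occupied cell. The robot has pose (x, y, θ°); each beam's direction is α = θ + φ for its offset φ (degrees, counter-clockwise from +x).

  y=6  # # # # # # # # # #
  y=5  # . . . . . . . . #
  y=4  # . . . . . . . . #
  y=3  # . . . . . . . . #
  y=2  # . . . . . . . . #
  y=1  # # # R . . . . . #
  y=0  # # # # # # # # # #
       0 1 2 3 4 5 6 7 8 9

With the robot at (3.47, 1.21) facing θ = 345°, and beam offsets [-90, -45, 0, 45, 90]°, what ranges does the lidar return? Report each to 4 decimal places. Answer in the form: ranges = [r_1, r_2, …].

ranges = [0.2174, 0.2425, 0.8114, 6.3855, 4.9590]

beam 1: φ=-90°, α=255°
  direction (-0.2588, -0.9659); cell (3,1); t to first gridline: x 1.8159, y 0.2174 (then +3.8637 / +1.0353)
    (3,0) via y @ 0.2174  # hit
  → r_1 = 0.2174
beam 2: φ=-45°, α=300°
  direction (0.5000, -0.8660); cell (3,1); t to first gridline: x 1.0600, y 0.2425 (then +2.0000 / +1.1547)
    (3,0) via y @ 0.2425  # hit
  → r_2 = 0.2425
beam 3: φ=0°, α=345°
  direction (0.9659, -0.2588); cell (3,1); t to first gridline: x 0.5487, y 0.8114 (then +1.0353 / +3.8637)
    (4,1) via x @ 0.5487
    (4,0) via y @ 0.8114  # hit
  → r_3 = 0.8114
beam 4: φ=45°, α=30°
  direction (0.8660, 0.5000); cell (3,1); t to first gridline: x 0.6120, y 1.5800 (then +1.1547 / +2.0000)
    (4,1) via x @ 0.6120
    (4,2) via y @ 1.5800
    (5,2) via x @ 1.7667
    (6,2) via x @ 2.9214
    (6,3) via y @ 3.5800
    (7,3) via x @ 4.0761
    (8,3) via x @ 5.2308
    (8,4) via y @ 5.5800
    (9,4) via x @ 6.3855  # hit
  → r_4 = 6.3855
beam 5: φ=90°, α=75°
  direction (0.2588, 0.9659); cell (3,1); t to first gridline: x 2.0478, y 0.8179 (then +3.8637 / +1.0353)
    (3,2) via y @ 0.8179
    (3,3) via y @ 1.8531
    (4,3) via x @ 2.0478
    (4,4) via y @ 2.8884
    (4,5) via y @ 3.9237
    (4,6) via y @ 4.9590  # hit
  → r_5 = 4.9590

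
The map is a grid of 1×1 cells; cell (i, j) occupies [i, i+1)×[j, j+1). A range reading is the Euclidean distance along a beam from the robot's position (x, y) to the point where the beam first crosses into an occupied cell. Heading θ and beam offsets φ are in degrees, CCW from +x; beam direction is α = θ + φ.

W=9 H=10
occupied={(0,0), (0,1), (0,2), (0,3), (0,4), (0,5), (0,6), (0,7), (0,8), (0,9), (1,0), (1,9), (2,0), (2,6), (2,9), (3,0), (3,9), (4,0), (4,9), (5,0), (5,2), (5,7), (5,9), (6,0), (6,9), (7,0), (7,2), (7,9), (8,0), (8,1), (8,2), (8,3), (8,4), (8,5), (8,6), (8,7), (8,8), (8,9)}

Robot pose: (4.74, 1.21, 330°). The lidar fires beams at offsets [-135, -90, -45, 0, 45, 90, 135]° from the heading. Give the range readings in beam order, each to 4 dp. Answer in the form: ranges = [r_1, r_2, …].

ranges = [0.8114, 0.2425, 0.2174, 0.4200, 3.0523, 0.9122, 8.0648]

beam 1: φ=-135°, α=195°
  dir = (cos 195°, sin 195°) = (-0.9659, -0.2588); from cell (4,1)
  next x-line at t=0.7661, next y-line at t=0.8114; Δt_x=1.0353, Δt_y=3.8637
    x: enter (3,1) at t=0.7661
    y: enter (3,0) at t=0.8114 ← occupied
  → r_1 = 0.8114
beam 2: φ=-90°, α=240°
  dir = (cos 240°, sin 240°) = (-0.5000, -0.8660); from cell (4,1)
  next x-line at t=1.4800, next y-line at t=0.2425; Δt_x=2.0000, Δt_y=1.1547
    y: enter (4,0) at t=0.2425 ← occupied
  → r_2 = 0.2425
beam 3: φ=-45°, α=285°
  dir = (cos 285°, sin 285°) = (0.2588, -0.9659); from cell (4,1)
  next x-line at t=1.0046, next y-line at t=0.2174; Δt_x=3.8637, Δt_y=1.0353
    y: enter (4,0) at t=0.2174 ← occupied
  → r_3 = 0.2174
beam 4: φ=0°, α=330°
  dir = (cos 330°, sin 330°) = (0.8660, -0.5000); from cell (4,1)
  next x-line at t=0.3002, next y-line at t=0.4200; Δt_x=1.1547, Δt_y=2.0000
    x: enter (5,1) at t=0.3002
    y: enter (5,0) at t=0.4200 ← occupied
  → r_4 = 0.4200
beam 5: φ=45°, α=15°
  dir = (cos 15°, sin 15°) = (0.9659, 0.2588); from cell (4,1)
  next x-line at t=0.2692, next y-line at t=3.0523; Δt_x=1.0353, Δt_y=3.8637
    x: enter (5,1) at t=0.2692
    x: enter (6,1) at t=1.3044
    x: enter (7,1) at t=2.3397
    y: enter (7,2) at t=3.0523 ← occupied
  → r_5 = 3.0523
beam 6: φ=90°, α=60°
  dir = (cos 60°, sin 60°) = (0.5000, 0.8660); from cell (4,1)
  next x-line at t=0.5200, next y-line at t=0.9122; Δt_x=2.0000, Δt_y=1.1547
    x: enter (5,1) at t=0.5200
    y: enter (5,2) at t=0.9122 ← occupied
  → r_6 = 0.9122
beam 7: φ=135°, α=105°
  dir = (cos 105°, sin 105°) = (-0.2588, 0.9659); from cell (4,1)
  next x-line at t=2.8591, next y-line at t=0.8179; Δt_x=3.8637, Δt_y=1.0353
    y: enter (4,2) at t=0.8179
    y: enter (4,3) at t=1.8531
    x: enter (3,3) at t=2.8591
    y: enter (3,4) at t=2.8884
    y: enter (3,5) at t=3.9237
    y: enter (3,6) at t=4.9590
    y: enter (3,7) at t=5.9942
    x: enter (2,7) at t=6.7228
    y: enter (2,8) at t=7.0295
    y: enter (2,9) at t=8.0648 ← occupied
  → r_7 = 8.0648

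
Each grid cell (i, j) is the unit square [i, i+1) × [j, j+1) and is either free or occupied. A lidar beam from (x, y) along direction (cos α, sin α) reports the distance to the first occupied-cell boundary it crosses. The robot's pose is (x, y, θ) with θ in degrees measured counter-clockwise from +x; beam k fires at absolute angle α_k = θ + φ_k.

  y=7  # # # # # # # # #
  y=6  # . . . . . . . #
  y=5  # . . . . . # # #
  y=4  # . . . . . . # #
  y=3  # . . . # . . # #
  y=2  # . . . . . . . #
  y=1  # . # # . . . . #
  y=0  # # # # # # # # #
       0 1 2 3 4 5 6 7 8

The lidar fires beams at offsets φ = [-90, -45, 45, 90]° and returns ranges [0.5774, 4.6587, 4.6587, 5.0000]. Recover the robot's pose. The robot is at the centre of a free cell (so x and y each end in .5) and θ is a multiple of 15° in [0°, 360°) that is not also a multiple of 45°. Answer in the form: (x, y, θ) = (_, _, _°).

Enumerate (i+0.5, j+0.5, θ) over the 35 free cells and 16 admissible headings. For each, cast all 4 beams and compare to the given ranges.
  (7.5, 6.5, 75°): beam 1 = 0.5176 ≠ 0.5774 ✗
  (4.5, 5.5, 255°): beam 1 = 3.6235 ≠ 0.5774 ✗
  (3.5, 2.5, 75°): beam 1 = 4.6587 ≠ 0.5774 ✗
  …
  (3.5, 2.5, 30°): r_1=0.5774, r_2=4.6587, r_3=4.6587, r_4=5.0000 — all match ✓
Unique over the lattice → pose = (3.5, 2.5, 30°).

(x, y, θ) = (3.5, 2.5, 30°)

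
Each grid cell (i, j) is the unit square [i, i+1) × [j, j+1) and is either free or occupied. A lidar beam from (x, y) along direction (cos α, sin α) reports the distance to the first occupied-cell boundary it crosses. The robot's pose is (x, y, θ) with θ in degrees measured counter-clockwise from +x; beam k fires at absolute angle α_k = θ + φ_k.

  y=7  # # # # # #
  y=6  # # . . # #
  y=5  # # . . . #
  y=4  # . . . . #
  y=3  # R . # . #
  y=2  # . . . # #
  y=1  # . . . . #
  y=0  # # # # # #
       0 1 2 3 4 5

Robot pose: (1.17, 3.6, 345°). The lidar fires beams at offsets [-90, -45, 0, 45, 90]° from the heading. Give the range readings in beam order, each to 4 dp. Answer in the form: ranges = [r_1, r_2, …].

ranges = [0.6568, 3.0022, 1.8946, 4.4225, 1.4494]

beam 1: φ=-90°, α=255°
  dir = (cos 255°, sin 255°) = (-0.2588, -0.9659); from cell (1,3)
  next x-line at t=0.6568, next y-line at t=0.6212; Δt_x=3.8637, Δt_y=1.0353
    y: enter (1,2) at t=0.6212
    x: enter (0,2) at t=0.6568 ← occupied
  → r_1 = 0.6568
beam 2: φ=-45°, α=300°
  dir = (cos 300°, sin 300°) = (0.5000, -0.8660); from cell (1,3)
  next x-line at t=1.6600, next y-line at t=0.6928; Δt_x=2.0000, Δt_y=1.1547
    y: enter (1,2) at t=0.6928
    x: enter (2,2) at t=1.6600
    y: enter (2,1) at t=1.8475
    y: enter (2,0) at t=3.0022 ← occupied
  → r_2 = 3.0022
beam 3: φ=0°, α=345°
  dir = (cos 345°, sin 345°) = (0.9659, -0.2588); from cell (1,3)
  next x-line at t=0.8593, next y-line at t=2.3182; Δt_x=1.0353, Δt_y=3.8637
    x: enter (2,3) at t=0.8593
    x: enter (3,3) at t=1.8946 ← occupied
  → r_3 = 1.8946
beam 4: φ=45°, α=30°
  dir = (cos 30°, sin 30°) = (0.8660, 0.5000); from cell (1,3)
  next x-line at t=0.9584, next y-line at t=0.8000; Δt_x=1.1547, Δt_y=2.0000
    y: enter (1,4) at t=0.8000
    x: enter (2,4) at t=0.9584
    x: enter (3,4) at t=2.1131
    y: enter (3,5) at t=2.8000
    x: enter (4,5) at t=3.2678
    x: enter (5,5) at t=4.4225 ← occupied
  → r_4 = 4.4225
beam 5: φ=90°, α=75°
  dir = (cos 75°, sin 75°) = (0.2588, 0.9659); from cell (1,3)
  next x-line at t=3.2069, next y-line at t=0.4141; Δt_x=3.8637, Δt_y=1.0353
    y: enter (1,4) at t=0.4141
    y: enter (1,5) at t=1.4494 ← occupied
  → r_5 = 1.4494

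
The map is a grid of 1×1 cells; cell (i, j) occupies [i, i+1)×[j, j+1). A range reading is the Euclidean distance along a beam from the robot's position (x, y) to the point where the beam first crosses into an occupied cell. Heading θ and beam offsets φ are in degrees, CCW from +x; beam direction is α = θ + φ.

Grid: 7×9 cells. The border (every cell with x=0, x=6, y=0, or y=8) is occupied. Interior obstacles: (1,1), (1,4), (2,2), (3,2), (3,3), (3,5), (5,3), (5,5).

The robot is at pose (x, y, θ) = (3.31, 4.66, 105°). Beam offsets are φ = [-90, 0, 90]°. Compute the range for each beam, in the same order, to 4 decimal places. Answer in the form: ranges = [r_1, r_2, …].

ranges = [1.7496, 0.3520, 1.3562]

beam 1: φ=-90°, α=15°
  cosα=0.9659 sinα=0.2588 | (3,4) | tMaxX 0.7143 tMaxY 1.3137 | tΔX 1.0353 tΔY 3.8637
    t=0.7143 [x] (4,4)
    t=1.3137 [y] (4,5)
    t=1.7496 [x] (5,5) — stop
  → r_1 = 1.7496
beam 2: φ=0°, α=105°
  cosα=-0.2588 sinα=0.9659 | (3,4) | tMaxX 1.1977 tMaxY 0.3520 | tΔX 3.8637 tΔY 1.0353
    t=0.3520 [y] (3,5) — stop
  → r_2 = 0.3520
beam 3: φ=90°, α=195°
  cosα=-0.9659 sinα=-0.2588 | (3,4) | tMaxX 0.3209 tMaxY 2.5500 | tΔX 1.0353 tΔY 3.8637
    t=0.3209 [x] (2,4)
    t=1.3562 [x] (1,4) — stop
  → r_3 = 1.3562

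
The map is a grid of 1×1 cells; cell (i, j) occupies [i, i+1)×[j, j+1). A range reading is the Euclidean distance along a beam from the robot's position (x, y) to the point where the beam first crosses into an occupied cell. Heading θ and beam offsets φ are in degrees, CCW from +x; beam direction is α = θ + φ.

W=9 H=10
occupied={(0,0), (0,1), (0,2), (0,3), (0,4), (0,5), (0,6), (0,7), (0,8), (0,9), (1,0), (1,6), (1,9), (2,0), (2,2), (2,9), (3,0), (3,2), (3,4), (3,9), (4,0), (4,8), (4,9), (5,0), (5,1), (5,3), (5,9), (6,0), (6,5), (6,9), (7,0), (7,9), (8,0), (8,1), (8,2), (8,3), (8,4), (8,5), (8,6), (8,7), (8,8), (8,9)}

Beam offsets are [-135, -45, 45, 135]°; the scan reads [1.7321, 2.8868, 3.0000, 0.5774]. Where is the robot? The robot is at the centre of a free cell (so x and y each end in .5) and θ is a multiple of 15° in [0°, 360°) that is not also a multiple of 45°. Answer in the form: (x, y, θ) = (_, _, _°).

(x, y, θ) = (6.5, 6.5, 165°)

Candidates: 48 free-cell centres × 16 headings = 768 poses. Raycast each; keep the one whose scan matches to 4 dp.
  (7.5, 3.5, 75°): beam 1 = 1.0000 ≠ 1.7321 ✗
  (2.5, 1.5, 210°): beam 1 = 0.5176 ≠ 1.7321 ✗
  (6.5, 3.5, 15°): beam 2 = 1.7321 ≠ 2.8868 ✗
  (5.5, 5.5, 330°): beam 1 = 1.9319 ≠ 1.7321 ✗
  …
  (6.5, 6.5, 165°): r_1=1.7321, r_2=2.8868, r_3=3.0000, r_4=0.5774 — all match ✓
Only this pose fits every beam.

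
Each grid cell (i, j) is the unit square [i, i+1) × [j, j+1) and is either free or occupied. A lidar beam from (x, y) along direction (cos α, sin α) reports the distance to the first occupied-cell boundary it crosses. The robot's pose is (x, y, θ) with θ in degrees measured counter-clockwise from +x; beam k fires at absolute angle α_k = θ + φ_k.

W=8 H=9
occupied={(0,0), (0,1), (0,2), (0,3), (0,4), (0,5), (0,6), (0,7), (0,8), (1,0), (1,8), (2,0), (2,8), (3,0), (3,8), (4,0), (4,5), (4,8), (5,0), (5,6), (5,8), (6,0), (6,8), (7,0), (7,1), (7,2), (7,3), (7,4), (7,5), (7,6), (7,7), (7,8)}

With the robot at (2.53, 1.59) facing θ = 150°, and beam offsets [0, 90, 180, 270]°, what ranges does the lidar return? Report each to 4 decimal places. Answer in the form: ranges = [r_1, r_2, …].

beam 1: φ=0°, α=150°
  dir = (cos 150°, sin 150°) = (-0.8660, 0.5000); from cell (2,1)
  next x-line at t=0.6120, next y-line at t=0.8200; Δt_x=1.1547, Δt_y=2.0000
    x: enter (1,1) at t=0.6120
    y: enter (1,2) at t=0.8200
    x: enter (0,2) at t=1.7667 ← occupied
  → r_1 = 1.7667
beam 2: φ=90°, α=240°
  dir = (cos 240°, sin 240°) = (-0.5000, -0.8660); from cell (2,1)
  next x-line at t=1.0600, next y-line at t=0.6813; Δt_x=2.0000, Δt_y=1.1547
    y: enter (2,0) at t=0.6813 ← occupied
  → r_2 = 0.6813
beam 3: φ=180°, α=330°
  dir = (cos 330°, sin 330°) = (0.8660, -0.5000); from cell (2,1)
  next x-line at t=0.5427, next y-line at t=1.1800; Δt_x=1.1547, Δt_y=2.0000
    x: enter (3,1) at t=0.5427
    y: enter (3,0) at t=1.1800 ← occupied
  → r_3 = 1.1800
beam 4: φ=270°, α=60°
  dir = (cos 60°, sin 60°) = (0.5000, 0.8660); from cell (2,1)
  next x-line at t=0.9400, next y-line at t=0.4734; Δt_x=2.0000, Δt_y=1.1547
    y: enter (2,2) at t=0.4734
    x: enter (3,2) at t=0.9400
    y: enter (3,3) at t=1.6281
    y: enter (3,4) at t=2.7828
    x: enter (4,4) at t=2.9400
    y: enter (4,5) at t=3.9375 ← occupied
  → r_4 = 3.9375

ranges = [1.7667, 0.6813, 1.1800, 3.9375]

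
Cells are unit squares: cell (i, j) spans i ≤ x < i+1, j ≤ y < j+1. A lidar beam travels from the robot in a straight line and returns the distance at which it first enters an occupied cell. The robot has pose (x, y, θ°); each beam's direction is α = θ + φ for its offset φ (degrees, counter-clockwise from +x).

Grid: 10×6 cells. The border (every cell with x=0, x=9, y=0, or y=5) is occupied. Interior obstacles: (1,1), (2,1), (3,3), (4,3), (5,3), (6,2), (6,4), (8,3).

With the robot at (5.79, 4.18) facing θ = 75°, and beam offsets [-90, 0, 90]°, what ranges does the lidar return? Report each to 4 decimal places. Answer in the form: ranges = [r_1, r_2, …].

ranges = [0.2174, 0.8114, 3.1682]

beam 1: φ=-90°, α=345°
  d=(0.9659,-0.2588)  start (5,4)  tX=0.2174 tY=0.6955  stride 1/|dx|=1.0353 1/|dy|=3.8637
    cross x-line → (6,4), t=0.2174 (wall)
  → r_1 = 0.2174
beam 2: φ=0°, α=75°
  d=(0.2588,0.9659)  start (5,4)  tX=0.8114 tY=0.8489  stride 1/|dx|=3.8637 1/|dy|=1.0353
    cross x-line → (6,4), t=0.8114 (wall)
  → r_2 = 0.8114
beam 3: φ=90°, α=165°
  d=(-0.9659,0.2588)  start (5,4)  tX=0.8179 tY=3.1682  stride 1/|dx|=1.0353 1/|dy|=3.8637
    cross x-line → (4,4), t=0.8179
    cross x-line → (3,4), t=1.8531
    cross x-line → (2,4), t=2.8884
    cross y-line → (2,5), t=3.1682 (wall)
  → r_3 = 3.1682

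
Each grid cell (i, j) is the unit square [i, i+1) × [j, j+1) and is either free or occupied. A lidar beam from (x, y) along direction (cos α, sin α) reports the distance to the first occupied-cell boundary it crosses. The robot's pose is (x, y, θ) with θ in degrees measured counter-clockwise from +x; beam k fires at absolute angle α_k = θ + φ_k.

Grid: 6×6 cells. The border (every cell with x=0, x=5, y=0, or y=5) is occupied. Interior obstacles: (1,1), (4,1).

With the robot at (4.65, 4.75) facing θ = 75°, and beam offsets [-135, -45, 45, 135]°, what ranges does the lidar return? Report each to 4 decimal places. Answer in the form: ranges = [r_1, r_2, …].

ranges = [0.7000, 0.4041, 0.2887, 4.2147]

beam 1: φ=-135°, α=300°
  cosα=0.5000 sinα=-0.8660 | (4,4) | tMaxX 0.7000 tMaxY 0.8660 | tΔX 2.0000 tΔY 1.1547
    t=0.7000 [x] (5,4) — stop
  → r_1 = 0.7000
beam 2: φ=-45°, α=30°
  cosα=0.8660 sinα=0.5000 | (4,4) | tMaxX 0.4041 tMaxY 0.5000 | tΔX 1.1547 tΔY 2.0000
    t=0.4041 [x] (5,4) — stop
  → r_2 = 0.4041
beam 3: φ=45°, α=120°
  cosα=-0.5000 sinα=0.8660 | (4,4) | tMaxX 1.3000 tMaxY 0.2887 | tΔX 2.0000 tΔY 1.1547
    t=0.2887 [y] (4,5) — stop
  → r_3 = 0.2887
beam 4: φ=135°, α=210°
  cosα=-0.8660 sinα=-0.5000 | (4,4) | tMaxX 0.7506 tMaxY 1.5000 | tΔX 1.1547 tΔY 2.0000
    t=0.7506 [x] (3,4)
    t=1.5000 [y] (3,3)
    t=1.9053 [x] (2,3)
    t=3.0600 [x] (1,3)
    t=3.5000 [y] (1,2)
    t=4.2147 [x] (0,2) — stop
  → r_4 = 4.2147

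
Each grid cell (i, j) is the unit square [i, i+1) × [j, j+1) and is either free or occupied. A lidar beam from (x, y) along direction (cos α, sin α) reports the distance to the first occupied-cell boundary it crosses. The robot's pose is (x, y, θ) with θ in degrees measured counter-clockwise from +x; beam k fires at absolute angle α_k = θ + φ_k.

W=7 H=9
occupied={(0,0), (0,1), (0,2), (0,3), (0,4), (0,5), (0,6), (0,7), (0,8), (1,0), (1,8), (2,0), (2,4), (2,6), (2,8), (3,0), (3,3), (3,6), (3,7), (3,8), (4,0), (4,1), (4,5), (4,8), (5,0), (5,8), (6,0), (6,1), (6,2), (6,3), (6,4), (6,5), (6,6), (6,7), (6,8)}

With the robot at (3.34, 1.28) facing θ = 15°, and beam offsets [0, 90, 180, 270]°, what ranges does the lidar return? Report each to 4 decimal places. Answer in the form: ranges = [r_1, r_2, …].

ranges = [0.6833, 2.8160, 1.0818, 0.2899]

beam 1: φ=0°, α=15°
  d=(0.9659,0.2588)  start (3,1)  tX=0.6833 tY=2.7819  stride 1/|dx|=1.0353 1/|dy|=3.8637
    cross x-line → (4,1), t=0.6833 (wall)
  → r_1 = 0.6833
beam 2: φ=90°, α=105°
  d=(-0.2588,0.9659)  start (3,1)  tX=1.3137 tY=0.7454  stride 1/|dx|=3.8637 1/|dy|=1.0353
    cross y-line → (3,2), t=0.7454
    cross x-line → (2,2), t=1.3137
    cross y-line → (2,3), t=1.7807
    cross y-line → (2,4), t=2.8160 (wall)
  → r_2 = 2.8160
beam 3: φ=180°, α=195°
  d=(-0.9659,-0.2588)  start (3,1)  tX=0.3520 tY=1.0818  stride 1/|dx|=1.0353 1/|dy|=3.8637
    cross x-line → (2,1), t=0.3520
    cross y-line → (2,0), t=1.0818 (wall)
  → r_3 = 1.0818
beam 4: φ=270°, α=285°
  d=(0.2588,-0.9659)  start (3,1)  tX=2.5500 tY=0.2899  stride 1/|dx|=3.8637 1/|dy|=1.0353
    cross y-line → (3,0), t=0.2899 (wall)
  → r_4 = 0.2899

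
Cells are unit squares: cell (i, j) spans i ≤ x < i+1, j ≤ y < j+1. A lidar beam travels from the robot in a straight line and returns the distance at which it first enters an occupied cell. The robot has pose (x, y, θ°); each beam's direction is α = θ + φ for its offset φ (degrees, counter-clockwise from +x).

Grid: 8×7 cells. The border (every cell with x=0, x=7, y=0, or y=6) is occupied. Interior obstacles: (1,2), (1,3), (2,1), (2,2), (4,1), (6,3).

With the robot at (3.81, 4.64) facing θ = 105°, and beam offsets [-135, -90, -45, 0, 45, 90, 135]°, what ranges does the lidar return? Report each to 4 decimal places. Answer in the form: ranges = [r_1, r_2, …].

beam 1: φ=-135°, α=330°
  dir = (cos 330°, sin 330°) = (0.8660, -0.5000); from cell (3,4)
  next x-line at t=0.2194, next y-line at t=1.2800; Δt_x=1.1547, Δt_y=2.0000
    x: enter (4,4) at t=0.2194
    y: enter (4,3) at t=1.2800
    x: enter (5,3) at t=1.3741
    x: enter (6,3) at t=2.5288 ← occupied
  → r_1 = 2.5288
beam 2: φ=-90°, α=15°
  dir = (cos 15°, sin 15°) = (0.9659, 0.2588); from cell (3,4)
  next x-line at t=0.1967, next y-line at t=1.3909; Δt_x=1.0353, Δt_y=3.8637
    x: enter (4,4) at t=0.1967
    x: enter (5,4) at t=1.2320
    y: enter (5,5) at t=1.3909
    x: enter (6,5) at t=2.2673
    x: enter (7,5) at t=3.3025 ← occupied
  → r_2 = 3.3025
beam 3: φ=-45°, α=60°
  dir = (cos 60°, sin 60°) = (0.5000, 0.8660); from cell (3,4)
  next x-line at t=0.3800, next y-line at t=0.4157; Δt_x=2.0000, Δt_y=1.1547
    x: enter (4,4) at t=0.3800
    y: enter (4,5) at t=0.4157
    y: enter (4,6) at t=1.5704 ← occupied
  → r_3 = 1.5704
beam 4: φ=0°, α=105°
  dir = (cos 105°, sin 105°) = (-0.2588, 0.9659); from cell (3,4)
  next x-line at t=3.1296, next y-line at t=0.3727; Δt_x=3.8637, Δt_y=1.0353
    y: enter (3,5) at t=0.3727
    y: enter (3,6) at t=1.4080 ← occupied
  → r_4 = 1.4080
beam 5: φ=45°, α=150°
  dir = (cos 150°, sin 150°) = (-0.8660, 0.5000); from cell (3,4)
  next x-line at t=0.9353, next y-line at t=0.7200; Δt_x=1.1547, Δt_y=2.0000
    y: enter (3,5) at t=0.7200
    x: enter (2,5) at t=0.9353
    x: enter (1,5) at t=2.0900
    y: enter (1,6) at t=2.7200 ← occupied
  → r_5 = 2.7200
beam 6: φ=90°, α=195°
  dir = (cos 195°, sin 195°) = (-0.9659, -0.2588); from cell (3,4)
  next x-line at t=0.8386, next y-line at t=2.4728; Δt_x=1.0353, Δt_y=3.8637
    x: enter (2,4) at t=0.8386
    x: enter (1,4) at t=1.8738
    y: enter (1,3) at t=2.4728 ← occupied
  → r_6 = 2.4728
beam 7: φ=135°, α=240°
  dir = (cos 240°, sin 240°) = (-0.5000, -0.8660); from cell (3,4)
  next x-line at t=1.6200, next y-line at t=0.7390; Δt_x=2.0000, Δt_y=1.1547
    y: enter (3,3) at t=0.7390
    x: enter (2,3) at t=1.6200
    y: enter (2,2) at t=1.8937 ← occupied
  → r_7 = 1.8937

ranges = [2.5288, 3.3025, 1.5704, 1.4080, 2.7200, 2.4728, 1.8937]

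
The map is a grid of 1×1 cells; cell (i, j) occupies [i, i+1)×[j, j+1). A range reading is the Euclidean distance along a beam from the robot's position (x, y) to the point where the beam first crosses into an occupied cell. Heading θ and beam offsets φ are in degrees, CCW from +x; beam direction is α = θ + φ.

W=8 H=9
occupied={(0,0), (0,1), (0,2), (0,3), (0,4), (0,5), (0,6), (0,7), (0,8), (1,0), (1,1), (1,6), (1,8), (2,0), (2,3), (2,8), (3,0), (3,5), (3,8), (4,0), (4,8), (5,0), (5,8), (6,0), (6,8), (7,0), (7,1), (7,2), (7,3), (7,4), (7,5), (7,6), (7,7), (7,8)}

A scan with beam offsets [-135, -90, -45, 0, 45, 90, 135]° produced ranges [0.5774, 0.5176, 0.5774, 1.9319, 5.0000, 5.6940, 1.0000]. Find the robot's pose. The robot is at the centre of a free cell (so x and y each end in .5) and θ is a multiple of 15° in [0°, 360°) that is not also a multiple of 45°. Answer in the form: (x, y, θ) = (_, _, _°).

(x, y, θ) = (6.5, 1.5, 75°)

Candidates: 38 free-cell centres × 16 headings = 608 poses. Raycast each; keep the one whose scan matches to 4 dp.
  (2.5, 7.5, 300°): beam 1 = 1.5529 ≠ 0.5774 ✗
  (5.5, 3.5, 330°): beam 1 = 4.6587 ≠ 0.5774 ✗
  (2.5, 4.5, 195°): beam 1 = 1.0000 ≠ 0.5774 ✗
  (6.5, 4.5, 150°): beam 1 = 0.5176 ≠ 0.5774 ✗
  …
  (6.5, 1.5, 75°): r_1=0.5774, r_2=0.5176, r_3=0.5774, r_4=1.9319, r_5=5.0000, r_6=5.6940, r_7=1.0000 — all match ✓
Unique over the lattice → pose = (6.5, 1.5, 75°).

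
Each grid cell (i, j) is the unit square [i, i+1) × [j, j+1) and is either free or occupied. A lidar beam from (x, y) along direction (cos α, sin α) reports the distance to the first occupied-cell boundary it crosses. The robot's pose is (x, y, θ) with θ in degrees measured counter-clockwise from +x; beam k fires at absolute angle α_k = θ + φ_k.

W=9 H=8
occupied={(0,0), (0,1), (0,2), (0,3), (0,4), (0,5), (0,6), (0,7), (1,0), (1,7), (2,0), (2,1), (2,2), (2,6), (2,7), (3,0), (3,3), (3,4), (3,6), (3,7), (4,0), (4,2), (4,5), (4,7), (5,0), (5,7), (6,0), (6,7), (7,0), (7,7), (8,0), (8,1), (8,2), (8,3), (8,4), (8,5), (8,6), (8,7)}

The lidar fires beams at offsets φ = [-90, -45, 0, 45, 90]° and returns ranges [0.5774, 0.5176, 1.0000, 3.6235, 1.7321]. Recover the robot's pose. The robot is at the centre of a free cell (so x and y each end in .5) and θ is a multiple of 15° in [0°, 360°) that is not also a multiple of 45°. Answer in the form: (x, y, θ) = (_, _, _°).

(x, y, θ) = (2.5, 3.5, 60°)

Enumerate (i+0.5, j+0.5, θ) over the 34 free cells and 16 admissible headings. For each, cast all 5 beams and compare to the given ranges.
  (6.5, 3.5, 345°): beam 1 = 2.5882 ≠ 0.5774 ✗
  (7.5, 5.5, 210°): beam 1 = 1.7321 ≠ 0.5774 ✗
  (6.5, 1.5, 300°): beam 1 = 1.0000 ≠ 0.5774 ✗
  (3.5, 1.5, 345°): beam 1 = 0.5176 ≠ 0.5774 ✗
  …
  (2.5, 3.5, 60°): r_1=0.5774, r_2=0.5176, r_3=1.0000, r_4=3.6235, r_5=1.7321 — all match ✓
Unique over the lattice → pose = (2.5, 3.5, 60°).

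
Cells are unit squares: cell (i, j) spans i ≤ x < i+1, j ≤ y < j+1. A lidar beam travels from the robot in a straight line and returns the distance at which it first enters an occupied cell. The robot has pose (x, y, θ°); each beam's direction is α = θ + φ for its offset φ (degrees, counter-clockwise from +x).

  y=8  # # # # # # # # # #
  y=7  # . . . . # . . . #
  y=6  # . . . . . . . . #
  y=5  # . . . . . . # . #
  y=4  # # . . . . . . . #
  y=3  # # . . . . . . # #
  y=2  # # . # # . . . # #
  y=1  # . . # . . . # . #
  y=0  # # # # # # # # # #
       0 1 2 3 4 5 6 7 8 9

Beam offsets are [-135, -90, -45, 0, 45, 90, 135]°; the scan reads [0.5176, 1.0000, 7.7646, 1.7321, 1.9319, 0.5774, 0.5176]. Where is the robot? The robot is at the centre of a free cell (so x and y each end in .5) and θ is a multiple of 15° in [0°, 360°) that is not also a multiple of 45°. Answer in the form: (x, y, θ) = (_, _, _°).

Enumerate (i+0.5, j+0.5, θ) over the 45 free cells and 16 admissible headings. For each, cast all 7 beams and compare to the given ranges.
  (8.5, 5.5, 60°): beam 1 = 1.5529 ≠ 0.5176 ✗
  (2.5, 3.5, 15°): beam 1 = 1.0000 ≠ 0.5176 ✗
  (8.5, 1.5, 240°): beam 2 = 0.5774 ≠ 1.0000 ✗
  (8.5, 1.5, 105°): beam 1 = 0.5774 ≠ 0.5176 ✗
  (7.5, 7.5, 255°): beam 1 = 0.5774 ≠ 0.5176 ✗
  …
  (8.5, 7.5, 240°): r_1=0.5176, r_2=1.0000, r_3=7.7646, r_4=1.7321, r_5=1.9319, r_6=0.5774, r_7=0.5176 — all match ✓
No second candidate reproduces the full scan.

(x, y, θ) = (8.5, 7.5, 240°)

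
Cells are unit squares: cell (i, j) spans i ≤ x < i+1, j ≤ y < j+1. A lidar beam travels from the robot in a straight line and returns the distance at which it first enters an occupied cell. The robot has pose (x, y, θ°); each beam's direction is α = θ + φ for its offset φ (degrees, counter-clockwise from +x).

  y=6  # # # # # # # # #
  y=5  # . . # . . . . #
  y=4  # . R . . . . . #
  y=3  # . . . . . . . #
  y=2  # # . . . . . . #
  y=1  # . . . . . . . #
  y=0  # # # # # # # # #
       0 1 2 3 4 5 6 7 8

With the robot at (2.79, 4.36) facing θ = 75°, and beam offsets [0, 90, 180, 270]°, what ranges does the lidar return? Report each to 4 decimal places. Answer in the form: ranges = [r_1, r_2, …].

beam 1: φ=0°, α=75°
  cosα=0.2588 sinα=0.9659 | (2,4) | tMaxX 0.8114 tMaxY 0.6626 | tΔX 3.8637 tΔY 1.0353
    t=0.6626 [y] (2,5)
    t=0.8114 [x] (3,5) — stop
  → r_1 = 0.8114
beam 2: φ=90°, α=165°
  cosα=-0.9659 sinα=0.2588 | (2,4) | tMaxX 0.8179 tMaxY 2.4728 | tΔX 1.0353 tΔY 3.8637
    t=0.8179 [x] (1,4)
    t=1.8531 [x] (0,4) — stop
  → r_2 = 1.8531
beam 3: φ=180°, α=255°
  cosα=-0.2588 sinα=-0.9659 | (2,4) | tMaxX 3.0523 tMaxY 0.3727 | tΔX 3.8637 tΔY 1.0353
    t=0.3727 [y] (2,3)
    t=1.4080 [y] (2,2)
    t=2.4433 [y] (2,1)
    t=3.0523 [x] (1,1)
    t=3.4785 [y] (1,0) — stop
  → r_3 = 3.4785
beam 4: φ=270°, α=345°
  cosα=0.9659 sinα=-0.2588 | (2,4) | tMaxX 0.2174 tMaxY 1.3909 | tΔX 1.0353 tΔY 3.8637
    t=0.2174 [x] (3,4)
    t=1.2527 [x] (4,4)
    t=1.3909 [y] (4,3)
    t=2.2880 [x] (5,3)
    t=3.3232 [x] (6,3)
    t=4.3585 [x] (7,3)
    t=5.2546 [y] (7,2)
    t=5.3938 [x] (8,2) — stop
  → r_4 = 5.3938

ranges = [0.8114, 1.8531, 3.4785, 5.3938]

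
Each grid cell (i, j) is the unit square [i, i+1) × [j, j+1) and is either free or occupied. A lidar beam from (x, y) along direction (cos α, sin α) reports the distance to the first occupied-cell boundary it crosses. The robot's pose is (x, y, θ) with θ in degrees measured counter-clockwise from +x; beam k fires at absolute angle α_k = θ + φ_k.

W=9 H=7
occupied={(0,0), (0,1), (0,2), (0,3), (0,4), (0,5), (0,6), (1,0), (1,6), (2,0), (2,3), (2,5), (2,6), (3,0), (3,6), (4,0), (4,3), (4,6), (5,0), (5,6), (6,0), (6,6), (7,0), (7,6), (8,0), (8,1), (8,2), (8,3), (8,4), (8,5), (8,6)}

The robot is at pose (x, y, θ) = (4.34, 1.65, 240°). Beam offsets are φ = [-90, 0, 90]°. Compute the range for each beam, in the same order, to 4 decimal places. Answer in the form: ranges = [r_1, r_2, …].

ranges = [2.7000, 0.7506, 1.3000]

beam 1: φ=-90°, α=150°
  d=(-0.8660,0.5000)  start (4,1)  tX=0.3926 tY=0.7000  stride 1/|dx|=1.1547 1/|dy|=2.0000
    cross x-line → (3,1), t=0.3926
    cross y-line → (3,2), t=0.7000
    cross x-line → (2,2), t=1.5473
    cross y-line → (2,3), t=2.7000 (wall)
  → r_1 = 2.7000
beam 2: φ=0°, α=240°
  d=(-0.5000,-0.8660)  start (4,1)  tX=0.6800 tY=0.7506  stride 1/|dx|=2.0000 1/|dy|=1.1547
    cross x-line → (3,1), t=0.6800
    cross y-line → (3,0), t=0.7506 (wall)
  → r_2 = 0.7506
beam 3: φ=90°, α=330°
  d=(0.8660,-0.5000)  start (4,1)  tX=0.7621 tY=1.3000  stride 1/|dx|=1.1547 1/|dy|=2.0000
    cross x-line → (5,1), t=0.7621
    cross y-line → (5,0), t=1.3000 (wall)
  → r_3 = 1.3000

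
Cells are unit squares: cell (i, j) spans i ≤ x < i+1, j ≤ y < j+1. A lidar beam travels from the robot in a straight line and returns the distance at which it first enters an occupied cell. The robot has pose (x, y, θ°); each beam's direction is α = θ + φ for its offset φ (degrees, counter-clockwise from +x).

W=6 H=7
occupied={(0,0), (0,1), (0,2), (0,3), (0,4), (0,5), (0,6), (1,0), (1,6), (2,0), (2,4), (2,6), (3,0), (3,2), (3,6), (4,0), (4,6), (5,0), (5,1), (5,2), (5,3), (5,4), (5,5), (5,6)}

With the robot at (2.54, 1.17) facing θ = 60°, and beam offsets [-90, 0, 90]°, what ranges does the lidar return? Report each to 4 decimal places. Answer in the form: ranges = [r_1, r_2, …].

beam 1: φ=-90°, α=330°
  direction (0.8660, -0.5000); cell (2,1); t to first gridline: x 0.5312, y 0.3400 (then +1.1547 / +2.0000)
    (2,0) via y @ 0.3400  # hit
  → r_1 = 0.3400
beam 2: φ=0°, α=60°
  direction (0.5000, 0.8660); cell (2,1); t to first gridline: x 0.9200, y 0.9584 (then +2.0000 / +1.1547)
    (3,1) via x @ 0.9200
    (3,2) via y @ 0.9584  # hit
  → r_2 = 0.9584
beam 3: φ=90°, α=150°
  direction (-0.8660, 0.5000); cell (2,1); t to first gridline: x 0.6235, y 1.6600 (then +1.1547 / +2.0000)
    (1,1) via x @ 0.6235
    (1,2) via y @ 1.6600
    (0,2) via x @ 1.7782  # hit
  → r_3 = 1.7782

ranges = [0.3400, 0.9584, 1.7782]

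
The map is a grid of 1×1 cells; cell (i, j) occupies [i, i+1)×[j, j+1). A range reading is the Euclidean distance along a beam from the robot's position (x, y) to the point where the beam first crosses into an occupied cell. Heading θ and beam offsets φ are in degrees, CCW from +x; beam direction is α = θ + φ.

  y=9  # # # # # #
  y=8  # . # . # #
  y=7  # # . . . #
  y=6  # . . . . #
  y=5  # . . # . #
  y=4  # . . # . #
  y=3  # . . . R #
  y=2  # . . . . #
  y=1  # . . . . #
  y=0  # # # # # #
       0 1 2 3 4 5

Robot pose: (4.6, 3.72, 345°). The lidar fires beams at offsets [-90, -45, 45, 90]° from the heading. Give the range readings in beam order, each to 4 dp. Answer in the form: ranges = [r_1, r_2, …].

beam 1: φ=-90°, α=255°
  cosα=-0.2588 sinα=-0.9659 | (4,3) | tMaxX 2.3182 tMaxY 0.7454 | tΔX 3.8637 tΔY 1.0353
    t=0.7454 [y] (4,2)
    t=1.7807 [y] (4,1)
    t=2.3182 [x] (3,1)
    t=2.8160 [y] (3,0) — stop
  → r_1 = 2.8160
beam 2: φ=-45°, α=300°
  cosα=0.5000 sinα=-0.8660 | (4,3) | tMaxX 0.8000 tMaxY 0.8314 | tΔX 2.0000 tΔY 1.1547
    t=0.8000 [x] (5,3) — stop
  → r_2 = 0.8000
beam 3: φ=45°, α=30°
  cosα=0.8660 sinα=0.5000 | (4,3) | tMaxX 0.4619 tMaxY 0.5600 | tΔX 1.1547 tΔY 2.0000
    t=0.4619 [x] (5,3) — stop
  → r_3 = 0.4619
beam 4: φ=90°, α=75°
  cosα=0.2588 sinα=0.9659 | (4,3) | tMaxX 1.5455 tMaxY 0.2899 | tΔX 3.8637 tΔY 1.0353
    t=0.2899 [y] (4,4)
    t=1.3252 [y] (4,5)
    t=1.5455 [x] (5,5) — stop
  → r_4 = 1.5455

ranges = [2.8160, 0.8000, 0.4619, 1.5455]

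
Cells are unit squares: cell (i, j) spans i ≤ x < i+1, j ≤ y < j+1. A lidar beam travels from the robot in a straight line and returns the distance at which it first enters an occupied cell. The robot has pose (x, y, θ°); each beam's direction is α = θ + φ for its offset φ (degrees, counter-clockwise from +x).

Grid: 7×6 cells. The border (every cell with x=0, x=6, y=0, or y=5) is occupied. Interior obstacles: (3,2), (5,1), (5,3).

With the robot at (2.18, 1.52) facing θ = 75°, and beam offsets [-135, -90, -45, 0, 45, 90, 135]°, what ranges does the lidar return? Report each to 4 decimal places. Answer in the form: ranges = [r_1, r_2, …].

beam 1: φ=-135°, α=300°
  direction (0.5000, -0.8660); cell (2,1); t to first gridline: x 1.6400, y 0.6004 (then +2.0000 / +1.1547)
    (2,0) via y @ 0.6004  # hit
  → r_1 = 0.6004
beam 2: φ=-90°, α=345°
  direction (0.9659, -0.2588); cell (2,1); t to first gridline: x 0.8489, y 2.0091 (then +1.0353 / +3.8637)
    (3,1) via x @ 0.8489
    (4,1) via x @ 1.8842
    (4,0) via y @ 2.0091  # hit
  → r_2 = 2.0091
beam 3: φ=-45°, α=30°
  direction (0.8660, 0.5000); cell (2,1); t to first gridline: x 0.9469, y 0.9600 (then +1.1547 / +2.0000)
    (3,1) via x @ 0.9469
    (3,2) via y @ 0.9600  # hit
  → r_3 = 0.9600
beam 4: φ=0°, α=75°
  direction (0.2588, 0.9659); cell (2,1); t to first gridline: x 3.1682, y 0.4969 (then +3.8637 / +1.0353)
    (2,2) via y @ 0.4969
    (2,3) via y @ 1.5322
    (2,4) via y @ 2.5675
    (3,4) via x @ 3.1682
    (3,5) via y @ 3.6028  # hit
  → r_4 = 3.6028
beam 5: φ=45°, α=120°
  direction (-0.5000, 0.8660); cell (2,1); t to first gridline: x 0.3600, y 0.5543 (then +2.0000 / +1.1547)
    (1,1) via x @ 0.3600
    (1,2) via y @ 0.5543
    (1,3) via y @ 1.7090
    (0,3) via x @ 2.3600  # hit
  → r_5 = 2.3600
beam 6: φ=90°, α=165°
  direction (-0.9659, 0.2588); cell (2,1); t to first gridline: x 0.1863, y 1.8546 (then +1.0353 / +3.8637)
    (1,1) via x @ 0.1863
    (0,1) via x @ 1.2216  # hit
  → r_6 = 1.2216
beam 7: φ=135°, α=210°
  direction (-0.8660, -0.5000); cell (2,1); t to first gridline: x 0.2078, y 1.0400 (then +1.1547 / +2.0000)
    (1,1) via x @ 0.2078
    (1,0) via y @ 1.0400  # hit
  → r_7 = 1.0400

ranges = [0.6004, 2.0091, 0.9600, 3.6028, 2.3600, 1.2216, 1.0400]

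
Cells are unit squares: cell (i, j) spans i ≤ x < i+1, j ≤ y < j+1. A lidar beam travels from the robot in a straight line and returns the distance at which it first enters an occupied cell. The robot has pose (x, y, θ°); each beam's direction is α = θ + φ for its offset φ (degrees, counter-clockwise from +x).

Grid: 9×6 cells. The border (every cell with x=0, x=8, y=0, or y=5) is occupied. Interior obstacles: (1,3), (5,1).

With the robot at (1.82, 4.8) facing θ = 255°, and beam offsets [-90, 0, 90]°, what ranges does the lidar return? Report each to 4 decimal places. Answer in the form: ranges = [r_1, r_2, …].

ranges = [0.7727, 0.8282, 6.3980]

beam 1: φ=-90°, α=165°
  cosα=-0.9659 sinα=0.2588 | (1,4) | tMaxX 0.8489 tMaxY 0.7727 | tΔX 1.0353 tΔY 3.8637
    t=0.7727 [y] (1,5) — stop
  → r_1 = 0.7727
beam 2: φ=0°, α=255°
  cosα=-0.2588 sinα=-0.9659 | (1,4) | tMaxX 3.1682 tMaxY 0.8282 | tΔX 3.8637 tΔY 1.0353
    t=0.8282 [y] (1,3) — stop
  → r_2 = 0.8282
beam 3: φ=90°, α=345°
  cosα=0.9659 sinα=-0.2588 | (1,4) | tMaxX 0.1863 tMaxY 3.0910 | tΔX 1.0353 tΔY 3.8637
    t=0.1863 [x] (2,4)
    t=1.2216 [x] (3,4)
    t=2.2569 [x] (4,4)
    t=3.0910 [y] (4,3)
    t=3.2922 [x] (5,3)
    t=4.3275 [x] (6,3)
    t=5.3627 [x] (7,3)
    t=6.3980 [x] (8,3) — stop
  → r_3 = 6.3980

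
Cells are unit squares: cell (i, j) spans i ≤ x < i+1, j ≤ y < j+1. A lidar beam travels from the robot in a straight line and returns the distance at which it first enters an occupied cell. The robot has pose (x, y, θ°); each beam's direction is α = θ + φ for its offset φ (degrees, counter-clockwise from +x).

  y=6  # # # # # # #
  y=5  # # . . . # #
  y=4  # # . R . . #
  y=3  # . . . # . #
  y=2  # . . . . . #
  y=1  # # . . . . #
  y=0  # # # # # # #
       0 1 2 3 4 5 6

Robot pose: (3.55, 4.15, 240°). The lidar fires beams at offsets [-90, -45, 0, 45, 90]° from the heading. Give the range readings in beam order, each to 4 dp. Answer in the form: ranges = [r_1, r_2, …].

beam 1: φ=-90°, α=150°
  d=(-0.8660,0.5000)  start (3,4)  tX=0.6351 tY=1.7000  stride 1/|dx|=1.1547 1/|dy|=2.0000
    cross x-line → (2,4), t=0.6351
    cross y-line → (2,5), t=1.7000
    cross x-line → (1,5), t=1.7898 (wall)
  → r_1 = 1.7898
beam 2: φ=-45°, α=195°
  d=(-0.9659,-0.2588)  start (3,4)  tX=0.5694 tY=0.5796  stride 1/|dx|=1.0353 1/|dy|=3.8637
    cross x-line → (2,4), t=0.5694
    cross y-line → (2,3), t=0.5796
    cross x-line → (1,3), t=1.6047
    cross x-line → (0,3), t=2.6400 (wall)
  → r_2 = 2.6400
beam 3: φ=0°, α=240°
  d=(-0.5000,-0.8660)  start (3,4)  tX=1.1000 tY=0.1732  stride 1/|dx|=2.0000 1/|dy|=1.1547
    cross y-line → (3,3), t=0.1732
    cross x-line → (2,3), t=1.1000
    cross y-line → (2,2), t=1.3279
    cross y-line → (2,1), t=2.4826
    cross x-line → (1,1), t=3.1000 (wall)
  → r_3 = 3.1000
beam 4: φ=45°, α=285°
  d=(0.2588,-0.9659)  start (3,4)  tX=1.7387 tY=0.1553  stride 1/|dx|=3.8637 1/|dy|=1.0353
    cross y-line → (3,3), t=0.1553
    cross y-line → (3,2), t=1.1906
    cross x-line → (4,2), t=1.7387
    cross y-line → (4,1), t=2.2258
    cross y-line → (4,0), t=3.2611 (wall)
  → r_4 = 3.2611
beam 5: φ=90°, α=330°
  d=(0.8660,-0.5000)  start (3,4)  tX=0.5196 tY=0.3000  stride 1/|dx|=1.1547 1/|dy|=2.0000
    cross y-line → (3,3), t=0.3000
    cross x-line → (4,3), t=0.5196 (wall)
  → r_5 = 0.5196

ranges = [1.7898, 2.6400, 3.1000, 3.2611, 0.5196]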